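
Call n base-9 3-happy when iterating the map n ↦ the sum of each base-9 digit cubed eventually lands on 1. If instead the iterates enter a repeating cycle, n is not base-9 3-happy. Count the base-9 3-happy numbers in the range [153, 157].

1

153: 153 → 513 → 243 → 27 → 27  — not base-9 3-happy
154: 154 → 514 → 244 → 28 → 28  — not base-9 3-happy
155: 155 → 521 → 755 → 521  — not base-9 3-happy
156: 156 → 540 → 432 → 152 → 856 → 128 → 134 → 638 → 1198 → 470 → 476 → 980 → 540  — not base-9 3-happy
157: 157 → 577 → 345 → 99 → 9 → 1  — base-9 3-happy
base-9 3-happy: 157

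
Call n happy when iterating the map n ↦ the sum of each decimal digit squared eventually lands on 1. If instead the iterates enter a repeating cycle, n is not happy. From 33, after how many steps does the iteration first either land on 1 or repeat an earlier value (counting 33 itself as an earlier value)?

12

33 → 3² + 3² = 18
18 → 1² + 8² = 65
65 → 6² + 5² = 61
61 → 6² + 1² = 37
37 → 3² + 7² = 58
58 → 5² + 8² = 89
89 → 8² + 9² = 145
145 → 1² + 4² + 5² = 42
42 → 4² + 2² = 20
20 → 2² + 0² = 4
4 → 4² = 16
16 → 1² + 6² = 37  — 37 repeats.
That took 12 steps.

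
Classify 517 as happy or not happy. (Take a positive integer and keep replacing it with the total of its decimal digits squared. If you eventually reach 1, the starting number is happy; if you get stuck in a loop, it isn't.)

517 → 5² + 1² + 7² = 75
75 → 7² + 5² = 74
74 → 7² + 4² = 65
65 → 6² + 5² = 61
61 → 6² + 1² = 37
37 → 3² + 7² = 58
58 → 5² + 8² = 89
89 → 8² + 9² = 145
145 → 1² + 4² + 5² = 42
42 → 4² + 2² = 20
20 → 2² + 0² = 4
4 → 4² = 16
16 → 1² + 6² = 37  — 37 already seen; the sequence cycles without reaching 1.

not happy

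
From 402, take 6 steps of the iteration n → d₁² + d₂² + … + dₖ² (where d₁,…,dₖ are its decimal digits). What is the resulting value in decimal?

89

402 → 4² + 0² + 2² = 20
20 → 2² + 0² = 4
4 → 4² = 16
16 → 1² + 6² = 37
37 → 3² + 7² = 58
58 → 5² + 8² = 89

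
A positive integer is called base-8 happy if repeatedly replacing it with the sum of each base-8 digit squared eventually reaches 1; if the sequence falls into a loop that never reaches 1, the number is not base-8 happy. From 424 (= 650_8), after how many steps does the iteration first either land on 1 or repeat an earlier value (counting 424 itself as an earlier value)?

8

424 = (6,5,0)_8 → 6² + 5² + 0² = 61
61 = (7,5)_8 → 7² + 5² = 74
74 = (1,1,2)_8 → 1² + 1² + 2² = 6
6 = (6)_8 → 6² = 36
36 = (4,4)_8 → 4² + 4² = 32
32 = (4,0)_8 → 4² + 0² = 16
16 = (2,0)_8 → 2² + 0² = 4
4 = (4)_8 → 4² = 16  — 16 repeats.
That took 8 steps.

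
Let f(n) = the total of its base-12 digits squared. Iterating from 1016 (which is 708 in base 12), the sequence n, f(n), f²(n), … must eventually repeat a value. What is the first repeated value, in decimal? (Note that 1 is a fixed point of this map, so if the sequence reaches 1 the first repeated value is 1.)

1016 = (7,0,8)_12 → 113
113 = (9,5)_12 → 106
106 = (8,10)_12 → 164
164 = (1,1,8)_12 → 66
66 = (5,6)_12 → 61
61 = (5,1)_12 → 26
26 = (2,2)_12 → 8
8 = (8)_12 → 64
64 = (5,4)_12 → 41
41 = (3,5)_12 → 34
34 = (2,10)_12 → 104
104 = (8,8)_12 → 128
128 = (10,8)_12 → 164  — 164 already appeared earlier.

164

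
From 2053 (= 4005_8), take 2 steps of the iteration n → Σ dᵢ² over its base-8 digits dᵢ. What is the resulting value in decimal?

26

2053 = (4,0,0,5)_8 → 4² + 0² + 0² + 5² = 41
41 = (5,1)_8 → 5² + 1² = 26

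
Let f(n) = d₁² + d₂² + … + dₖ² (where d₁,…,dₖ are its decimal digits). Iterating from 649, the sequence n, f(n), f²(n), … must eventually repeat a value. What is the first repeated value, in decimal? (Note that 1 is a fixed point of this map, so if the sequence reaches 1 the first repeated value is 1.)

649 → 6² + 4² + 9² = 36 + 16 + 81 = 133
133 → 1² + 3² + 3² = 1 + 9 + 9 = 19
19 → 1² + 9² = 1 + 81 = 82
82 → 8² + 2² = 64 + 4 = 68
68 → 6² + 8² = 36 + 64 = 100
100 → 1² + 0² + 0² = 1 + 0 + 0 = 1  — reached the fixed point 1.
1 → 1, so 1 is the first repeated value.

1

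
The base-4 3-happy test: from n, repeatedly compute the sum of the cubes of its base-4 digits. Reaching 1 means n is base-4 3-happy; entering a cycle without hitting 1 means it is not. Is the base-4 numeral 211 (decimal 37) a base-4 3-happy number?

base-4 3-happy

37 = (2,1,1)_4 → 2³ + 1³ + 1³ = 8 + 1 + 1 = 10
10 = (2,2)_4 → 2³ + 2³ = 8 + 8 = 16
16 = (1,0,0)_4 → 1³ + 0³ + 0³ = 1 + 0 + 0 = 1  — reached 1.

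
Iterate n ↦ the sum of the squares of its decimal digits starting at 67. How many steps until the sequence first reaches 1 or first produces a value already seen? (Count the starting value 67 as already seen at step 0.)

67 → 85
85 → 89
89 → 145
145 → 42
42 → 20
20 → 4
4 → 16
16 → 37
37 → 58
58 → 89  — 89 repeats.
That took 10 steps.

10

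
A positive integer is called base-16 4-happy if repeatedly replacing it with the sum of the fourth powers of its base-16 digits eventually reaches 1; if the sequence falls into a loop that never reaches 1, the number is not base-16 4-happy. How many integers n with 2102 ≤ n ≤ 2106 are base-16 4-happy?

2102: 2102 → 5473 → 1923 → 6578 → 21219 → 39138 → 49089 → 86003 → 101588 → 53650 → 35139 → 10994 → 60657 → 109778 → 59314 → 55474 → 47314 → 47314  (repeats 47314)
2103: 2103 → 6578 → 21219 → 39138 → 49089 → 86003 → 101588 → 53650 → 35139 → 10994 → 60657 → 109778 → 59314 → 55474 → 47314 → 47314  (repeats 47314)
2104: 2104 → 8273 → 642 → 4128 → 17 → 2 → 16 → 1  (reaches 1)
2105: 2105 → 10738 → 57218 → 83298 → 2194 → 10673 → 21219 → 39138 → 49089 → 86003 → 101588 → 53650 → 35139 → 10994 → 60657 → 109778 → 59314 → 55474 → 47314 → 47314  (repeats 47314)
2106: 2106 → 14177 → 3779 → 59233 → 42114 → 14368 → 4193 → 1298 → 642 → 4128 → 17 → 2 → 16 → 1  (reaches 1)
base-16 4-happy: 2104, 2106

2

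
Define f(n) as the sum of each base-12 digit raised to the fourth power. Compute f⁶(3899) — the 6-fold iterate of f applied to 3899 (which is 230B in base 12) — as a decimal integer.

3899 = (2,3,0,11)_12 → 2⁴ + 3⁴ + 0⁴ + 11⁴ = 14738
14738 = (8,6,4,2)_12 → 8⁴ + 6⁴ + 4⁴ + 2⁴ = 5664
5664 = (3,3,4,0)_12 → 3⁴ + 3⁴ + 4⁴ + 0⁴ = 418
418 = (2,10,10)_12 → 2⁴ + 10⁴ + 10⁴ = 20016
20016 = (11,7,0,0)_12 → 11⁴ + 7⁴ + 0⁴ + 0⁴ = 17042
17042 = (9,10,4,2)_12 → 9⁴ + 10⁴ + 4⁴ + 2⁴ = 16833

16833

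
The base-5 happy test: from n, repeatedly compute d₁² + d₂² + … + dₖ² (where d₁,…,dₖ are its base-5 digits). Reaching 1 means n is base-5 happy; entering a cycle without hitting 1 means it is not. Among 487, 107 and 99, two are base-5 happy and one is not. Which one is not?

107

487: 487 → 33 → 11 → 5 → 1  — reaches 1 (base-5 happy)
107: 107 → 21 → 17 → 13 → 13  — repeats 13 (not base-5 happy)
99: 99 → 41 → 11 → 5 → 1  — reaches 1 (base-5 happy)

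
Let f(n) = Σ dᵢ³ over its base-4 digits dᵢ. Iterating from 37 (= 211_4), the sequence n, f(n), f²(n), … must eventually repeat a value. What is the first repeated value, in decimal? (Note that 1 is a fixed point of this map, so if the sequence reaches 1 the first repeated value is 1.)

37 = (2,1,1)_4 → 2³ + 1³ + 1³ = 8 + 1 + 1 = 10
10 = (2,2)_4 → 2³ + 2³ = 8 + 8 = 16
16 = (1,0,0)_4 → 1³ + 0³ + 0³ = 1 + 0 + 0 = 1  — reached the fixed point 1.
1 → 1, so 1 is the first repeated value.

1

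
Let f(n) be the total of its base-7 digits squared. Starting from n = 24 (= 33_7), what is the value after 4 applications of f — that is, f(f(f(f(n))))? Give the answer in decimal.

50

24 = (3,3)_7 → 3² + 3² = 18
18 = (2,4)_7 → 2² + 4² = 20
20 = (2,6)_7 → 2² + 6² = 40
40 = (5,5)_7 → 5² + 5² = 50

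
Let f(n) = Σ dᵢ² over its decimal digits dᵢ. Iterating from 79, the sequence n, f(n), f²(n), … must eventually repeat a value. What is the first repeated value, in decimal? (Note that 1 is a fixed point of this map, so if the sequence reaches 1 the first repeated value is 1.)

1

79 → 130
130 → 10
10 → 1  — reached the fixed point 1.
1 → 1, so 1 is the first repeated value.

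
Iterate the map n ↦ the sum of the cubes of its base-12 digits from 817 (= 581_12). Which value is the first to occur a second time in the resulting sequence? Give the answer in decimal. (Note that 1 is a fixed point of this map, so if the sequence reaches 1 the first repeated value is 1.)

1

817 = (5,8,1)_12 → 5³ + 8³ + 1³ = 638
638 = (4,5,2)_12 → 4³ + 5³ + 2³ = 197
197 = (1,4,5)_12 → 1³ + 4³ + 5³ = 190
190 = (1,3,10)_12 → 1³ + 3³ + 10³ = 1028
1028 = (7,1,8)_12 → 7³ + 1³ + 8³ = 856
856 = (5,11,4)_12 → 5³ + 11³ + 4³ = 1520
1520 = (10,6,8)_12 → 10³ + 6³ + 8³ = 1728
1728 = (1,0,0,0)_12 → 1³ + 0³ + 0³ + 0³ = 1  — reached the fixed point 1.
1 → 1, so 1 is the first repeated value.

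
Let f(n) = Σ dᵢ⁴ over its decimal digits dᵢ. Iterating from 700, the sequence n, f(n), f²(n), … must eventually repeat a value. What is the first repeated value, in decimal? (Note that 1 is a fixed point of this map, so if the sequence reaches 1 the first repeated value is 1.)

13139

700 → 7⁴ + 0⁴ + 0⁴ = 2401 + 0 + 0 = 2401
2401 → 2⁴ + 4⁴ + 0⁴ + 1⁴ = 16 + 256 + 0 + 1 = 273
273 → 2⁴ + 7⁴ + 3⁴ = 16 + 2401 + 81 = 2498
2498 → 2⁴ + 4⁴ + 9⁴ + 8⁴ = 16 + 256 + 6561 + 4096 = 10929
10929 → 1⁴ + 0⁴ + 9⁴ + 2⁴ + 9⁴ = 1 + 0 + 6561 + 16 + 6561 = 13139
13139 → 1⁴ + 3⁴ + 1⁴ + 3⁴ + 9⁴ = 1 + 81 + 1 + 81 + 6561 = 6725
6725 → 6⁴ + 7⁴ + 2⁴ + 5⁴ = 1296 + 2401 + 16 + 625 = 4338
4338 → 4⁴ + 3⁴ + 3⁴ + 8⁴ = 256 + 81 + 81 + 4096 = 4514
4514 → 4⁴ + 5⁴ + 1⁴ + 4⁴ = 256 + 625 + 1 + 256 = 1138
1138 → 1⁴ + 1⁴ + 3⁴ + 8⁴ = 1 + 1 + 81 + 4096 = 4179
4179 → 4⁴ + 1⁴ + 7⁴ + 9⁴ = 256 + 1 + 2401 + 6561 = 9219
9219 → 9⁴ + 2⁴ + 1⁴ + 9⁴ = 6561 + 16 + 1 + 6561 = 13139  — 13139 already appeared earlier.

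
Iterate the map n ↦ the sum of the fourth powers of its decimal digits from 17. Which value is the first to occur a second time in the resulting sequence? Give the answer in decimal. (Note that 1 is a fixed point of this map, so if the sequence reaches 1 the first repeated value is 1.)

17 → 1⁴ + 7⁴ = 1 + 2401 = 2402
2402 → 2⁴ + 4⁴ + 0⁴ + 2⁴ = 16 + 256 + 0 + 16 = 288
288 → 2⁴ + 8⁴ + 8⁴ = 16 + 4096 + 4096 = 8208
8208 → 8⁴ + 2⁴ + 0⁴ + 8⁴ = 4096 + 16 + 0 + 4096 = 8208  — 8208 already appeared earlier.

8208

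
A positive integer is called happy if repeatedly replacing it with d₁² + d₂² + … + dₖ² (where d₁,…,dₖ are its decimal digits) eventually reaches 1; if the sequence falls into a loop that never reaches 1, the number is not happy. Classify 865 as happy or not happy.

not happy

865 → 8² + 6² + 5² = 64 + 36 + 25 = 125
125 → 1² + 2² + 5² = 1 + 4 + 25 = 30
30 → 3² + 0² = 9 + 0 = 9
9 → 9² = 81
81 → 8² + 1² = 64 + 1 = 65
65 → 6² + 5² = 36 + 25 = 61
61 → 6² + 1² = 36 + 1 = 37
37 → 3² + 7² = 9 + 49 = 58
58 → 5² + 8² = 25 + 64 = 89
89 → 8² + 9² = 64 + 81 = 145
145 → 1² + 4² + 5² = 1 + 16 + 25 = 42
42 → 4² + 2² = 16 + 4 = 20
20 → 2² + 0² = 4 + 0 = 4
4 → 4² = 16
16 → 1² + 6² = 1 + 36 = 37  — 37 already seen; the sequence cycles without reaching 1.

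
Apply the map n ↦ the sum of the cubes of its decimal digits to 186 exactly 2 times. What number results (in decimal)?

186 → 1³ + 8³ + 6³ = 1 + 512 + 216 = 729
729 → 7³ + 2³ + 9³ = 343 + 8 + 729 = 1080

1080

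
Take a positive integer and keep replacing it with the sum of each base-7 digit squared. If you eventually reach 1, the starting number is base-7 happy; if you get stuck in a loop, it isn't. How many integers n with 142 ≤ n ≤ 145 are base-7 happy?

1

142: 142 → 44 → 40 → 50 → 2 → 4 → 16 → 8 → 2  — not base-7 happy
143: 143 → 49 → 1  — base-7 happy
144: 144 → 56 → 2 → 4 → 16 → 8 → 2  — not base-7 happy
145: 145 → 65 → 9 → 5 → 25 → 25  — not base-7 happy
base-7 happy: 143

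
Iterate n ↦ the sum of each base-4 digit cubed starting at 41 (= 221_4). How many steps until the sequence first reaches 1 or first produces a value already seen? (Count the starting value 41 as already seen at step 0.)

41 = (2,2,1)_4 → 2³ + 2³ + 1³ = 17
17 = (1,0,1)_4 → 1³ + 0³ + 1³ = 2
2 = (2)_4 → 2³ = 8
8 = (2,0)_4 → 2³ + 0³ = 8  — 8 repeats.
That took 4 steps.

4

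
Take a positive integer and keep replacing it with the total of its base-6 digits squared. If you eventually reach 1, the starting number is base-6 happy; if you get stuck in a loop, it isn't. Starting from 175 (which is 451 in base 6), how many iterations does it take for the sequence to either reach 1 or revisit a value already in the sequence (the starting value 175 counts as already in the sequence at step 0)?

175 = (4,5,1)_6 → 4² + 5² + 1² = 16 + 25 + 1 = 42
42 = (1,1,0)_6 → 1² + 1² + 0² = 1 + 1 + 0 = 2
2 = (2)_6 → 2² = 4
4 = (4)_6 → 4² = 16
16 = (2,4)_6 → 2² + 4² = 4 + 16 = 20
20 = (3,2)_6 → 3² + 2² = 9 + 4 = 13
13 = (2,1)_6 → 2² + 1² = 4 + 1 = 5
5 = (5)_6 → 5² = 25
25 = (4,1)_6 → 4² + 1² = 16 + 1 = 17
17 = (2,5)_6 → 2² + 5² = 4 + 25 = 29
29 = (4,5)_6 → 4² + 5² = 16 + 25 = 41
41 = (1,0,5)_6 → 1² + 0² + 5² = 1 + 0 + 25 = 26
26 = (4,2)_6 → 4² + 2² = 16 + 4 = 20  — 20 repeats.
That took 13 steps.

13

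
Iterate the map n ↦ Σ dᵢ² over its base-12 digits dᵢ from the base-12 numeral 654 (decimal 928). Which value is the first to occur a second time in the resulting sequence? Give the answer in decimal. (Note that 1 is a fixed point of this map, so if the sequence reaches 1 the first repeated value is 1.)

61

928 = (6,5,4)_12 → 6² + 5² + 4² = 77
77 = (6,5)_12 → 6² + 5² = 61
61 = (5,1)_12 → 5² + 1² = 26
26 = (2,2)_12 → 2² + 2² = 8
8 = (8)_12 → 8² = 64
64 = (5,4)_12 → 5² + 4² = 41
41 = (3,5)_12 → 3² + 5² = 34
34 = (2,10)_12 → 2² + 10² = 104
104 = (8,8)_12 → 8² + 8² = 128
128 = (10,8)_12 → 10² + 8² = 164
164 = (1,1,8)_12 → 1² + 1² + 8² = 66
66 = (5,6)_12 → 5² + 6² = 61  — 61 already appeared earlier.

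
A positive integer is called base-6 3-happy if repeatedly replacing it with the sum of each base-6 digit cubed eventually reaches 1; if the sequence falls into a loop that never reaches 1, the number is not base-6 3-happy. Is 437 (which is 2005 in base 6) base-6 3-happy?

437 = (2,0,0,5)_6 → 2³ + 0³ + 0³ + 5³ = 8 + 0 + 0 + 125 = 133
133 = (3,4,1)_6 → 3³ + 4³ + 1³ = 27 + 64 + 1 = 92
92 = (2,3,2)_6 → 2³ + 3³ + 2³ = 8 + 27 + 8 = 43
43 = (1,1,1)_6 → 1³ + 1³ + 1³ = 1 + 1 + 1 = 3
3 = (3)_6 → 3³ = 27
27 = (4,3)_6 → 4³ + 3³ = 64 + 27 = 91
91 = (2,3,1)_6 → 2³ + 3³ + 1³ = 8 + 27 + 1 = 36
36 = (1,0,0)_6 → 1³ + 0³ + 0³ = 1 + 0 + 0 = 1  — reached 1.

base-6 3-happy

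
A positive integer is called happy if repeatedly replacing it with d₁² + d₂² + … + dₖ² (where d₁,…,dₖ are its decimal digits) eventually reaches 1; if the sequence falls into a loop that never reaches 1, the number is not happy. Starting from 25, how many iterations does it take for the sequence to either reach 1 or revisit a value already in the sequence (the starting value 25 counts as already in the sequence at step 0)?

11

25 → 2² + 5² = 29
29 → 2² + 9² = 85
85 → 8² + 5² = 89
89 → 8² + 9² = 145
145 → 1² + 4² + 5² = 42
42 → 4² + 2² = 20
20 → 2² + 0² = 4
4 → 4² = 16
16 → 1² + 6² = 37
37 → 3² + 7² = 58
58 → 5² + 8² = 89  — 89 repeats.
That took 11 steps.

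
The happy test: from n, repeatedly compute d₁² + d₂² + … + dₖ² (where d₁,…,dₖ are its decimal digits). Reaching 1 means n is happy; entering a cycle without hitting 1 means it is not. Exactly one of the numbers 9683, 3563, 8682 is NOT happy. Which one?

8682

9683: 9683 → 190 → 82 → 68 → 100 → 1  — reaches 1 (happy)
3563: 3563 → 79 → 130 → 10 → 1  — reaches 1 (happy)
8682: 8682 → 168 → 101 → 2 → 4 → 16 → 37 → 58 → 89 → 145 → 42 → 20 → 4  — repeats 4 (not happy)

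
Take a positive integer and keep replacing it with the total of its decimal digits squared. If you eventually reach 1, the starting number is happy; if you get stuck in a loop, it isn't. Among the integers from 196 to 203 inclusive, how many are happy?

196: 196 → 118 → 66 → 72 → 53 → 34 → 25 → 29 → 85 → 89 → 145 → 42 → 20 → 4 → 16 → 37 → 58 → 89  (repeats 89)
197: 197 → 131 → 11 → 2 → 4 → 16 → 37 → 58 → 89 → 145 → 42 → 20 → 4  (repeats 4)
198: 198 → 146 → 53 → 34 → 25 → 29 → 85 → 89 → 145 → 42 → 20 → 4 → 16 → 37 → 58 → 89  (repeats 89)
199: 199 → 163 → 46 → 52 → 29 → 85 → 89 → 145 → 42 → 20 → 4 → 16 → 37 → 58 → 89  (repeats 89)
200: 200 → 4 → 16 → 37 → 58 → 89 → 145 → 42 → 20 → 4  (repeats 4)
201: 201 → 5 → 25 → 29 → 85 → 89 → 145 → 42 → 20 → 4 → 16 → 37 → 58 → 89  (repeats 89)
202: 202 → 8 → 64 → 52 → 29 → 85 → 89 → 145 → 42 → 20 → 4 → 16 → 37 → 58 → 89  (repeats 89)
203: 203 → 13 → 10 → 1  (reaches 1)
happy: 203

1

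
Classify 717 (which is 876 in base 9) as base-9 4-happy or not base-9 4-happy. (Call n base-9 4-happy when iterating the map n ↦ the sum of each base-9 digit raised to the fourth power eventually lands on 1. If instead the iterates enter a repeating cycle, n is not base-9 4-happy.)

base-9 4-happy

717 = (8,7,6)_9 → 7793
7793 = (1,1,6,1,8)_9 → 5395
5395 = (7,3,5,4)_9 → 3363
3363 = (4,5,4,6)_9 → 2433
2433 = (3,3,0,3)_9 → 243
243 = (3,0,0)_9 → 81
81 = (1,0,0)_9 → 1  — reached 1.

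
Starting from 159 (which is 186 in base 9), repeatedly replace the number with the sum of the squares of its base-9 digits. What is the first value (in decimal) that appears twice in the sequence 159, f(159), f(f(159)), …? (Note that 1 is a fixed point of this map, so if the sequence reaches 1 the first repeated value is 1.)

1

159 = (1,8,6)_9 → 1² + 8² + 6² = 101
101 = (1,2,2)_9 → 1² + 2² + 2² = 9
9 = (1,0)_9 → 1² + 0² = 1  — reached the fixed point 1.
1 → 1, so 1 is the first repeated value.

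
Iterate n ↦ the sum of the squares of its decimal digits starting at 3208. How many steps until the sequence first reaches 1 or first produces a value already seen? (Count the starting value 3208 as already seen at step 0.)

3208 → 3² + 2² + 0² + 8² = 77
77 → 7² + 7² = 98
98 → 9² + 8² = 145
145 → 1² + 4² + 5² = 42
42 → 4² + 2² = 20
20 → 2² + 0² = 4
4 → 4² = 16
16 → 1² + 6² = 37
37 → 3² + 7² = 58
58 → 5² + 8² = 89
89 → 8² + 9² = 145  — 145 repeats.
That took 11 steps.

11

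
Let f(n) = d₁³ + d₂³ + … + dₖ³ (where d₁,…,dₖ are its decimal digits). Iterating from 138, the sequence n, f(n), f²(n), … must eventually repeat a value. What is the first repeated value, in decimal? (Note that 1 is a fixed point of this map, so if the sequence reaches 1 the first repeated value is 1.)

138 → 1³ + 3³ + 8³ = 1 + 27 + 512 = 540
540 → 5³ + 4³ + 0³ = 125 + 64 + 0 = 189
189 → 1³ + 8³ + 9³ = 1 + 512 + 729 = 1242
1242 → 1³ + 2³ + 4³ + 2³ = 1 + 8 + 64 + 8 = 81
81 → 8³ + 1³ = 512 + 1 = 513
513 → 5³ + 1³ + 3³ = 125 + 1 + 27 = 153
153 → 1³ + 5³ + 3³ = 1 + 125 + 27 = 153  — 153 already appeared earlier.

153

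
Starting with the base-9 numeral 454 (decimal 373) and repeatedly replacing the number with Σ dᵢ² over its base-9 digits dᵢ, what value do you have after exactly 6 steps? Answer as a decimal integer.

65

373 = (4,5,4)_9 → 4² + 5² + 4² = 57
57 = (6,3)_9 → 6² + 3² = 45
45 = (5,0)_9 → 5² + 0² = 25
25 = (2,7)_9 → 2² + 7² = 53
53 = (5,8)_9 → 5² + 8² = 89
89 = (1,0,8)_9 → 1² + 0² + 8² = 65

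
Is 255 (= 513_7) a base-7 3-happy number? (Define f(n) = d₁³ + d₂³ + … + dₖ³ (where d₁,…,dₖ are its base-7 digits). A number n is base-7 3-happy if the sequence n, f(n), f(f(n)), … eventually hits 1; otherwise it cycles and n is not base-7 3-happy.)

255 = (5,1,3)_7 → 153
153 = (3,0,6)_7 → 243
243 = (4,6,5)_7 → 405
405 = (1,1,1,6)_7 → 219
219 = (4,3,2)_7 → 99
99 = (2,0,1)_7 → 9
9 = (1,2)_7 → 9  — 9 already seen; the sequence cycles without reaching 1.

not base-7 3-happy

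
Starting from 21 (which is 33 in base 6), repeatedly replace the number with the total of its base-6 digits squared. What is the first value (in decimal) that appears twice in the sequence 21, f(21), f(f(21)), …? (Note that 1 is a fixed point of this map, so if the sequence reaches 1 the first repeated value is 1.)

17

21 = (3,3)_6 → 3² + 3² = 18
18 = (3,0)_6 → 3² + 0² = 9
9 = (1,3)_6 → 1² + 3² = 10
10 = (1,4)_6 → 1² + 4² = 17
17 = (2,5)_6 → 2² + 5² = 29
29 = (4,5)_6 → 4² + 5² = 41
41 = (1,0,5)_6 → 1² + 0² + 5² = 26
26 = (4,2)_6 → 4² + 2² = 20
20 = (3,2)_6 → 3² + 2² = 13
13 = (2,1)_6 → 2² + 1² = 5
5 = (5)_6 → 5² = 25
25 = (4,1)_6 → 4² + 1² = 17  — 17 already appeared earlier.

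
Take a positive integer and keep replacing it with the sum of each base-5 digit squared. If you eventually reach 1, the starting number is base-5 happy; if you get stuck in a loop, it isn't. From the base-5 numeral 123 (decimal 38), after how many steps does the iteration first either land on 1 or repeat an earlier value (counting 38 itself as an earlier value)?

6

38 = (1,2,3)_5 → 14
14 = (2,4)_5 → 20
20 = (4,0)_5 → 16
16 = (3,1)_5 → 10
10 = (2,0)_5 → 4
4 = (4)_5 → 16  — 16 repeats.
That took 6 steps.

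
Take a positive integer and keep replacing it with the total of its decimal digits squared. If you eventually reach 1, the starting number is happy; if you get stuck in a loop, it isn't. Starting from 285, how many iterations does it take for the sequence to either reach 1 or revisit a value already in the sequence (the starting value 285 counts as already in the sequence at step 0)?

14

285 → 2² + 8² + 5² = 4 + 64 + 25 = 93
93 → 9² + 3² = 81 + 9 = 90
90 → 9² + 0² = 81 + 0 = 81
81 → 8² + 1² = 64 + 1 = 65
65 → 6² + 5² = 36 + 25 = 61
61 → 6² + 1² = 36 + 1 = 37
37 → 3² + 7² = 9 + 49 = 58
58 → 5² + 8² = 25 + 64 = 89
89 → 8² + 9² = 64 + 81 = 145
145 → 1² + 4² + 5² = 1 + 16 + 25 = 42
42 → 4² + 2² = 16 + 4 = 20
20 → 2² + 0² = 4 + 0 = 4
4 → 4² = 16
16 → 1² + 6² = 1 + 36 = 37  — 37 repeats.
That took 14 steps.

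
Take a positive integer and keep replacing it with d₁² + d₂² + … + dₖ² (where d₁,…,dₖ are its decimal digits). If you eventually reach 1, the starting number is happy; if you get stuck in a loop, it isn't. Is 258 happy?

not happy

258 → 2² + 5² + 8² = 93
93 → 9² + 3² = 90
90 → 9² + 0² = 81
81 → 8² + 1² = 65
65 → 6² + 5² = 61
61 → 6² + 1² = 37
37 → 3² + 7² = 58
58 → 5² + 8² = 89
89 → 8² + 9² = 145
145 → 1² + 4² + 5² = 42
42 → 4² + 2² = 20
20 → 2² + 0² = 4
4 → 4² = 16
16 → 1² + 6² = 37  — 37 already seen; the sequence cycles without reaching 1.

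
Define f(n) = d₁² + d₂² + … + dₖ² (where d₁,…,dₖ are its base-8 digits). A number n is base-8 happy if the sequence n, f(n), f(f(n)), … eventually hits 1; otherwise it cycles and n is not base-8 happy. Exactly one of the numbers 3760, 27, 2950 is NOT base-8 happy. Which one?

3760

3760: 3760 → 89 → 11 → 10 → 5 → 25 → 10  — repeats 10 (not base-8 happy)
27: 27 → 18 → 8 → 1  — reaches 1 (base-8 happy)
2950: 2950 → 97 → 18 → 8 → 1  — reaches 1 (base-8 happy)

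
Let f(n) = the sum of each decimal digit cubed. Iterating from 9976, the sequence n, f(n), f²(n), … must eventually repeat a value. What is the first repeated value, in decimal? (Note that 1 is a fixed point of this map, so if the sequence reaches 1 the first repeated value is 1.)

352

9976 → 9³ + 9³ + 7³ + 6³ = 2017
2017 → 2³ + 0³ + 1³ + 7³ = 352
352 → 3³ + 5³ + 2³ = 160
160 → 1³ + 6³ + 0³ = 217
217 → 2³ + 1³ + 7³ = 352  — 352 already appeared earlier.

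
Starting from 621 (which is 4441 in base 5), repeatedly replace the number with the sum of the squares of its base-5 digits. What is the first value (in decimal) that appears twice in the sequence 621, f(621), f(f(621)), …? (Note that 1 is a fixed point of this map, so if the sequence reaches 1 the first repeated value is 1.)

1

621 = (4,4,4,1)_5 → 4² + 4² + 4² + 1² = 16 + 16 + 16 + 1 = 49
49 = (1,4,4)_5 → 1² + 4² + 4² = 1 + 16 + 16 = 33
33 = (1,1,3)_5 → 1² + 1² + 3² = 1 + 1 + 9 = 11
11 = (2,1)_5 → 2² + 1² = 4 + 1 = 5
5 = (1,0)_5 → 1² + 0² = 1 + 0 = 1  — reached the fixed point 1.
1 → 1, so 1 is the first repeated value.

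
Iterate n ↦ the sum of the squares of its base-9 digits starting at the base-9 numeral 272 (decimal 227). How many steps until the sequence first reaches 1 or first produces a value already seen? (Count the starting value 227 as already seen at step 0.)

227 = (2,7,2)_9 → 2² + 7² + 2² = 4 + 49 + 4 = 57
57 = (6,3)_9 → 6² + 3² = 36 + 9 = 45
45 = (5,0)_9 → 5² + 0² = 25 + 0 = 25
25 = (2,7)_9 → 2² + 7² = 4 + 49 = 53
53 = (5,8)_9 → 5² + 8² = 25 + 64 = 89
89 = (1,0,8)_9 → 1² + 0² + 8² = 1 + 0 + 64 = 65
65 = (7,2)_9 → 7² + 2² = 49 + 4 = 53  — 53 repeats.
That took 7 steps.

7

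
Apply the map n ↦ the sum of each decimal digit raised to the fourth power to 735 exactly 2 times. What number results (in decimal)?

735 → 7⁴ + 3⁴ + 5⁴ = 3107
3107 → 3⁴ + 1⁴ + 0⁴ + 7⁴ = 2483

2483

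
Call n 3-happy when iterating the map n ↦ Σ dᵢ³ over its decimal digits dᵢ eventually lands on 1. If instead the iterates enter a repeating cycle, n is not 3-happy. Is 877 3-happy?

3-happy

877 → 8³ + 7³ + 7³ = 1198
1198 → 1³ + 1³ + 9³ + 8³ = 1243
1243 → 1³ + 2³ + 4³ + 3³ = 100
100 → 1³ + 0³ + 0³ = 1  — reached 1.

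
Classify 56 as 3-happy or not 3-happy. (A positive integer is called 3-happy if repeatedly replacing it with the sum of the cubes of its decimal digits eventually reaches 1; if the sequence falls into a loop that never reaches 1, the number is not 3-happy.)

56 → 341
341 → 92
92 → 737
737 → 713
713 → 371
371 → 371  — 371 already seen; the sequence cycles without reaching 1.

not 3-happy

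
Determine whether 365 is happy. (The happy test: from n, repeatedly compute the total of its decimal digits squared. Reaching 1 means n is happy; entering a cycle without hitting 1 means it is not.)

365 → 3² + 6² + 5² = 70
70 → 7² + 0² = 49
49 → 4² + 9² = 97
97 → 9² + 7² = 130
130 → 1² + 3² + 0² = 10
10 → 1² + 0² = 1  — reached 1.

happy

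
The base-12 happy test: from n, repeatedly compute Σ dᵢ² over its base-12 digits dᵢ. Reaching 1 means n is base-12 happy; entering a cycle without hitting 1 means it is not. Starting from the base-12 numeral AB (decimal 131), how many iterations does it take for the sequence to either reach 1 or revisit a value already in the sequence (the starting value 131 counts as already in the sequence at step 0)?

4

131 = (10,11)_12 → 10² + 11² = 100 + 121 = 221
221 = (1,6,5)_12 → 1² + 6² + 5² = 1 + 36 + 25 = 62
62 = (5,2)_12 → 5² + 2² = 25 + 4 = 29
29 = (2,5)_12 → 2² + 5² = 4 + 25 = 29  — 29 repeats.
That took 4 steps.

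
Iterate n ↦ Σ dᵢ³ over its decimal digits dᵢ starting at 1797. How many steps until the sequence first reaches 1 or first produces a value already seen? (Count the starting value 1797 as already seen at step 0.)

1797 → 1³ + 7³ + 9³ + 7³ = 1 + 343 + 729 + 343 = 1416
1416 → 1³ + 4³ + 1³ + 6³ = 1 + 64 + 1 + 216 = 282
282 → 2³ + 8³ + 2³ = 8 + 512 + 8 = 528
528 → 5³ + 2³ + 8³ = 125 + 8 + 512 = 645
645 → 6³ + 4³ + 5³ = 216 + 64 + 125 = 405
405 → 4³ + 0³ + 5³ = 64 + 0 + 125 = 189
189 → 1³ + 8³ + 9³ = 1 + 512 + 729 = 1242
1242 → 1³ + 2³ + 4³ + 2³ = 1 + 8 + 64 + 8 = 81
81 → 8³ + 1³ = 512 + 1 = 513
513 → 5³ + 1³ + 3³ = 125 + 1 + 27 = 153
153 → 1³ + 5³ + 3³ = 1 + 125 + 27 = 153  — 153 repeats.
That took 11 steps.

11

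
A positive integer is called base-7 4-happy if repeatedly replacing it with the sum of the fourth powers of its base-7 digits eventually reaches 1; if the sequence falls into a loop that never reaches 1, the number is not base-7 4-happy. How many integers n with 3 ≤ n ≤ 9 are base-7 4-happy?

1

3: 3 → 81 → 513 → 179 → 593 → 1251 → 1043 → 97 → 2593 → 1459 → 963 → 1153 → 803 → 673 → 1923 → 1507 → 913 → 609 → 707 → 97  — not base-7 4-happy
4: 4 → 256 → 882 → 272 → 2002 → 2546 → 1938 → 2258 → 1808 → 1938  — not base-7 4-happy
5: 5 → 625 → 1267 → 1633 → 913 → 609 → 707 → 97 → 2593 → 1459 → 963 → 1153 → 803 → 673 → 1923 → 1507 → 913  — not base-7 4-happy
6: 6 → 1296 → 788 → 288 → 1922 → 1138 → 354 → 258 → 1922  — not base-7 4-happy
7: 7 → 1  — base-7 4-happy
8: 8 → 2 → 16 → 32 → 512 → 164 → 178 → 418 → 708 → 98 → 16  — not base-7 4-happy
9: 9 → 17 → 97 → 2593 → 1459 → 963 → 1153 → 803 → 673 → 1923 → 1507 → 913 → 609 → 707 → 97  — not base-7 4-happy
base-7 4-happy: 7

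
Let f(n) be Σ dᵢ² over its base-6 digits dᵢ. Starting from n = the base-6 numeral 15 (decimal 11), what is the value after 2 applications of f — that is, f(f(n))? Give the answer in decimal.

20

11 = (1,5)_6 → 1² + 5² = 1 + 25 = 26
26 = (4,2)_6 → 4² + 2² = 16 + 4 = 20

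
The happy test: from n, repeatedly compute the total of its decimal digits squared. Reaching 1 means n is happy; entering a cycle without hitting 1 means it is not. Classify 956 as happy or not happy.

not happy

956 → 9² + 5² + 6² = 142
142 → 1² + 4² + 2² = 21
21 → 2² + 1² = 5
5 → 5² = 25
25 → 2² + 5² = 29
29 → 2² + 9² = 85
85 → 8² + 5² = 89
89 → 8² + 9² = 145
145 → 1² + 4² + 5² = 42
42 → 4² + 2² = 20
20 → 2² + 0² = 4
4 → 4² = 16
16 → 1² + 6² = 37
37 → 3² + 7² = 58
58 → 5² + 8² = 89  — 89 already seen; the sequence cycles without reaching 1.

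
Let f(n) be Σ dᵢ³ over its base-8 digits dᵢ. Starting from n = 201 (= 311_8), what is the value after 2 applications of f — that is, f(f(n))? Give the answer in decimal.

152

201 = (3,1,1)_8 → 3³ + 1³ + 1³ = 29
29 = (3,5)_8 → 3³ + 5³ = 152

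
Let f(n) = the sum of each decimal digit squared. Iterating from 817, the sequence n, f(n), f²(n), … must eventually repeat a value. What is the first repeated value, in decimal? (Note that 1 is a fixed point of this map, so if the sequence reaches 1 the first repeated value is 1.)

37

817 → 114
114 → 18
18 → 65
65 → 61
61 → 37
37 → 58
58 → 89
89 → 145
145 → 42
42 → 20
20 → 4
4 → 16
16 → 37  — 37 already appeared earlier.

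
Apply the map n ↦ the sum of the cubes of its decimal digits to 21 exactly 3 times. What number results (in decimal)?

21 → 2³ + 1³ = 9
9 → 9³ = 729
729 → 7³ + 2³ + 9³ = 1080

1080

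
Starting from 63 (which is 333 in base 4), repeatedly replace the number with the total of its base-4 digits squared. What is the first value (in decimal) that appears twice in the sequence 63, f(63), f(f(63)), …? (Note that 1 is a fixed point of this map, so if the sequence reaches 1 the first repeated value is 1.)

63 = (3,3,3)_4 → 27
27 = (1,2,3)_4 → 14
14 = (3,2)_4 → 13
13 = (3,1)_4 → 10
10 = (2,2)_4 → 8
8 = (2,0)_4 → 4
4 = (1,0)_4 → 1  — reached the fixed point 1.
1 → 1, so 1 is the first repeated value.

1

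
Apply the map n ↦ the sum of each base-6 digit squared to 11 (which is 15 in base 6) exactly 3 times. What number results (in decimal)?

11 = (1,5)_6 → 1² + 5² = 1 + 25 = 26
26 = (4,2)_6 → 4² + 2² = 16 + 4 = 20
20 = (3,2)_6 → 3² + 2² = 9 + 4 = 13

13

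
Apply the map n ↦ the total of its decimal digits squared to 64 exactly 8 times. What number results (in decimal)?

64 → 6² + 4² = 52
52 → 5² + 2² = 29
29 → 2² + 9² = 85
85 → 8² + 5² = 89
89 → 8² + 9² = 145
145 → 1² + 4² + 5² = 42
42 → 4² + 2² = 20
20 → 2² + 0² = 4

4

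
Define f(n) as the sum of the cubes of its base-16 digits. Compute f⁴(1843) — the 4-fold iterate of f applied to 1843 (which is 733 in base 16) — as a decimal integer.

1801

1843 = (7,3,3)_16 → 7³ + 3³ + 3³ = 397
397 = (1,8,13)_16 → 1³ + 8³ + 13³ = 2710
2710 = (10,9,6)_16 → 10³ + 9³ + 6³ = 1945
1945 = (7,9,9)_16 → 7³ + 9³ + 9³ = 1801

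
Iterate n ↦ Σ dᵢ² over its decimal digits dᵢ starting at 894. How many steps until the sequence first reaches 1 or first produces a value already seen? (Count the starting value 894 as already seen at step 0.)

12

894 → 8² + 9² + 4² = 64 + 81 + 16 = 161
161 → 1² + 6² + 1² = 1 + 36 + 1 = 38
38 → 3² + 8² = 9 + 64 = 73
73 → 7² + 3² = 49 + 9 = 58
58 → 5² + 8² = 25 + 64 = 89
89 → 8² + 9² = 64 + 81 = 145
145 → 1² + 4² + 5² = 1 + 16 + 25 = 42
42 → 4² + 2² = 16 + 4 = 20
20 → 2² + 0² = 4 + 0 = 4
4 → 4² = 16
16 → 1² + 6² = 1 + 36 = 37
37 → 3² + 7² = 9 + 49 = 58  — 58 repeats.
That took 12 steps.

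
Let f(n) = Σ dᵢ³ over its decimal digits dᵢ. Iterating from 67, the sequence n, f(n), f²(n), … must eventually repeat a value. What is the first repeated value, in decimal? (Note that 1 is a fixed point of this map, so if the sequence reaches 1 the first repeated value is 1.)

370

67 → 6³ + 7³ = 559
559 → 5³ + 5³ + 9³ = 979
979 → 9³ + 7³ + 9³ = 1801
1801 → 1³ + 8³ + 0³ + 1³ = 514
514 → 5³ + 1³ + 4³ = 190
190 → 1³ + 9³ + 0³ = 730
730 → 7³ + 3³ + 0³ = 370
370 → 3³ + 7³ + 0³ = 370  — 370 already appeared earlier.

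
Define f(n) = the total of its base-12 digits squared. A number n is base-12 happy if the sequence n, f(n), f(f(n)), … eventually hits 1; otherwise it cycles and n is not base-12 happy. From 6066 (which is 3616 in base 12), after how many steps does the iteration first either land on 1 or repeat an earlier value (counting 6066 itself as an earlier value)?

6066 = (3,6,1,6)_12 → 3² + 6² + 1² + 6² = 9 + 36 + 1 + 36 = 82
82 = (6,10)_12 → 6² + 10² = 36 + 100 = 136
136 = (11,4)_12 → 11² + 4² = 121 + 16 = 137
137 = (11,5)_12 → 11² + 5² = 121 + 25 = 146
146 = (1,0,2)_12 → 1² + 0² + 2² = 1 + 0 + 4 = 5
5 = (5)_12 → 5² = 25
25 = (2,1)_12 → 2² + 1² = 4 + 1 = 5  — 5 repeats.
That took 7 steps.

7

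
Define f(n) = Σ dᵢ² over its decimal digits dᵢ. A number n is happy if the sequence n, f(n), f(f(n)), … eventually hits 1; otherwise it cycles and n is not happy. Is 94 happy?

94 → 9² + 4² = 81 + 16 = 97
97 → 9² + 7² = 81 + 49 = 130
130 → 1² + 3² + 0² = 1 + 9 + 0 = 10
10 → 1² + 0² = 1 + 0 = 1  — reached 1.

happy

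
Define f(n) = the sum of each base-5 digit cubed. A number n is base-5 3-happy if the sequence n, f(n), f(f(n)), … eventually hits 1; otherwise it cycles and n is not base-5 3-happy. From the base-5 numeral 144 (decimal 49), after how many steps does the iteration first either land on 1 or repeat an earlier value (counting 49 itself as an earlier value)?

49 = (1,4,4)_5 → 1³ + 4³ + 4³ = 129
129 = (1,0,0,4)_5 → 1³ + 0³ + 0³ + 4³ = 65
65 = (2,3,0)_5 → 2³ + 3³ + 0³ = 35
35 = (1,2,0)_5 → 1³ + 2³ + 0³ = 9
9 = (1,4)_5 → 1³ + 4³ = 65  — 65 repeats.
That took 5 steps.

5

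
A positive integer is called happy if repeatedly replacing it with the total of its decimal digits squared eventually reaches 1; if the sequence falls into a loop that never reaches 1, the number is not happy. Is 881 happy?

happy

881 → 8² + 8² + 1² = 64 + 64 + 1 = 129
129 → 1² + 2² + 9² = 1 + 4 + 81 = 86
86 → 8² + 6² = 64 + 36 = 100
100 → 1² + 0² + 0² = 1 + 0 + 0 = 1  — reached 1.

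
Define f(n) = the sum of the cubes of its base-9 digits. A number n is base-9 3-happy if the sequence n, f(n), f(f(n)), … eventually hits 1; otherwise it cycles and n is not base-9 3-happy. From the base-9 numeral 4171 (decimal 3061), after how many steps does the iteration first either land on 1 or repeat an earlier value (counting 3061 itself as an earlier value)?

6

3061 = (4,1,7,1)_9 → 409
409 = (5,0,4)_9 → 189
189 = (2,3,0)_9 → 35
35 = (3,8)_9 → 539
539 = (6,5,8)_9 → 853
853 = (1,1,4,7)_9 → 409  — 409 repeats.
That took 6 steps.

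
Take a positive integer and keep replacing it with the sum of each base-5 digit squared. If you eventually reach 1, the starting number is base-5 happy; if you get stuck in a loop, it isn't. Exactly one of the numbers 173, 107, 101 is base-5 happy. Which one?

173: 173 → 27 → 5 → 1  — reaches 1 (base-5 happy)
107: 107 → 21 → 17 → 13 → 13  — repeats 13 (not base-5 happy)
101: 101 → 17 → 13 → 13  — repeats 13 (not base-5 happy)

173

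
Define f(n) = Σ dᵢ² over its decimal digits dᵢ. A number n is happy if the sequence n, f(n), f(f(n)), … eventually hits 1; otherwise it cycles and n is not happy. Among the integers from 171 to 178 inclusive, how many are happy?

1

171: 171 → 51 → 26 → 40 → 16 → 37 → 58 → 89 → 145 → 42 → 20 → 4 → 16  (repeats 16)
172: 172 → 54 → 41 → 17 → 50 → 25 → 29 → 85 → 89 → 145 → 42 → 20 → 4 → 16 → 37 → 58 → 89  (repeats 89)
173: 173 → 59 → 106 → 37 → 58 → 89 → 145 → 42 → 20 → 4 → 16 → 37  (repeats 37)
174: 174 → 66 → 72 → 53 → 34 → 25 → 29 → 85 → 89 → 145 → 42 → 20 → 4 → 16 → 37 → 58 → 89  (repeats 89)
175: 175 → 75 → 74 → 65 → 61 → 37 → 58 → 89 → 145 → 42 → 20 → 4 → 16 → 37  (repeats 37)
176: 176 → 86 → 100 → 1  (reaches 1)
177: 177 → 99 → 162 → 41 → 17 → 50 → 25 → 29 → 85 → 89 → 145 → 42 → 20 → 4 → 16 → 37 → 58 → 89  (repeats 89)
178: 178 → 114 → 18 → 65 → 61 → 37 → 58 → 89 → 145 → 42 → 20 → 4 → 16 → 37  (repeats 37)
happy: 176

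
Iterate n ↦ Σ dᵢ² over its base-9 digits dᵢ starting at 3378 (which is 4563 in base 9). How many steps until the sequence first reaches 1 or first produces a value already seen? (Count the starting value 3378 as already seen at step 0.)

3378 = (4,5,6,3)_9 → 4² + 5² + 6² + 3² = 16 + 25 + 36 + 9 = 86
86 = (1,0,5)_9 → 1² + 0² + 5² = 1 + 0 + 25 = 26
26 = (2,8)_9 → 2² + 8² = 4 + 64 = 68
68 = (7,5)_9 → 7² + 5² = 49 + 25 = 74
74 = (8,2)_9 → 8² + 2² = 64 + 4 = 68  — 68 repeats.
That took 5 steps.

5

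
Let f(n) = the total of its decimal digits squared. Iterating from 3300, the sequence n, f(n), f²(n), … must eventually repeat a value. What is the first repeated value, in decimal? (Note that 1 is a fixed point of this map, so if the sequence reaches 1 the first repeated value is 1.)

3300 → 3² + 3² + 0² + 0² = 9 + 9 + 0 + 0 = 18
18 → 1² + 8² = 1 + 64 = 65
65 → 6² + 5² = 36 + 25 = 61
61 → 6² + 1² = 36 + 1 = 37
37 → 3² + 7² = 9 + 49 = 58
58 → 5² + 8² = 25 + 64 = 89
89 → 8² + 9² = 64 + 81 = 145
145 → 1² + 4² + 5² = 1 + 16 + 25 = 42
42 → 4² + 2² = 16 + 4 = 20
20 → 2² + 0² = 4 + 0 = 4
4 → 4² = 16
16 → 1² + 6² = 1 + 36 = 37  — 37 already appeared earlier.

37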